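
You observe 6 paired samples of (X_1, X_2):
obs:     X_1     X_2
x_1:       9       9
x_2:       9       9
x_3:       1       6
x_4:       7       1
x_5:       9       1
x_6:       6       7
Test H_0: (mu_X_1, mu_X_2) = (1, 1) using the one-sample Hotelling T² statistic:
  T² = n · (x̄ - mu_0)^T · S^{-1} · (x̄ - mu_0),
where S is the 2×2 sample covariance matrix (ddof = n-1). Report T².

Step 1 — sample mean vector:
  mean(X_1) = (9 + 9 + 1 + 7 + 9 + 6) / 6 = 41/6 = 6.8333
  mean(X_2) = (9 + 9 + 6 + 1 + 1 + 7) / 6 = 33/6 = 5.5
  x̄ = (6.8333, 5.5),  deviation x̄ - mu_0 = (6.8333, 5.5) - (1, 1) = (5.8333, 4.5).

Step 2 — sample covariance matrix, S[i,j] = (1/(n-1)) · Σ_k (x_{k,i} - mean_i) · (x_{k,j} - mean_j), divisor n-1 = 5:
  S[X_1,X_1] = ((2.1667)·(2.1667) + (2.1667)·(2.1667) + (-5.8333)·(-5.8333) + (0.1667)·(0.1667) + (2.1667)·(2.1667) + (-0.8333)·(-0.8333)) / 5 = 48.8333/5 = 9.7667
  S[X_1,X_2] = ((2.1667)·(3.5) + (2.1667)·(3.5) + (-5.8333)·(0.5) + (0.1667)·(-4.5) + (2.1667)·(-4.5) + (-0.8333)·(1.5)) / 5 = 0.5/5 = 0.1
  S[X_2,X_2] = ((3.5)·(3.5) + (3.5)·(3.5) + (0.5)·(0.5) + (-4.5)·(-4.5) + (-4.5)·(-4.5) + (1.5)·(1.5)) / 5 = 67.5/5 = 13.5
  S = [[9.7667, 0.1],
 [0.1, 13.5]].

Step 3 — invert S. det(S) = 9.7667·13.5 - (0.1)² = 131.84.
  S^{-1} = (1/det) · [[d, -b], [-b, a]] = [[0.1024, -0.0008],
 [-0.0008, 0.0741]].

Step 4 — quadratic form (x̄ - mu_0)^T · S^{-1} · (x̄ - mu_0):
  S^{-1} · (x̄ - mu_0) = (0.5939, 0.3289),
  (x̄ - mu_0)^T · [...] = (5.8333)·(0.5939) + (4.5)·(0.3289) = 4.9446.

Step 5 — scale by n: T² = 6 · 4.9446 = 29.6678.

T² ≈ 29.6678


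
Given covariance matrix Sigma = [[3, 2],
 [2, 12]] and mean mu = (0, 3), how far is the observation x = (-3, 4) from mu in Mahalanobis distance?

Step 1 — centre the observation: (x - mu) = (-3, 1).

Step 2 — invert Sigma. det(Sigma) = 3·12 - (2)² = 32.
  Sigma^{-1} = (1/det) · [[d, -b], [-b, a]] = [[0.375, -0.0625],
 [-0.0625, 0.0938]].

Step 3 — form the quadratic (x - mu)^T · Sigma^{-1} · (x - mu):
  Sigma^{-1} · (x - mu) = (-1.1875, 0.2812).
  (x - mu)^T · [Sigma^{-1} · (x - mu)] = (-3)·(-1.1875) + (1)·(0.2812) = 3.8438.

Step 4 — take square root: d = √(3.8438) ≈ 1.9605.

d(x, mu) = √(3.8438) ≈ 1.9605


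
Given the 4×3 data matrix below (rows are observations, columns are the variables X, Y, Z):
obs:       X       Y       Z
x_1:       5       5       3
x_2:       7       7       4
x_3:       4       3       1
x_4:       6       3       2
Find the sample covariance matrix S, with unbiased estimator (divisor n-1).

Step 1 — column means:
  mean(X) = (5 + 7 + 4 + 6) / 4 = 22/4 = 5.5
  mean(Y) = (5 + 7 + 3 + 3) / 4 = 18/4 = 4.5
  mean(Z) = (3 + 4 + 1 + 2) / 4 = 10/4 = 2.5

Step 2 — sample covariance S[i,j] = (1/(n-1)) · Σ_k (x_{k,i} - mean_i) · (x_{k,j} - mean_j), with n-1 = 3.
  S[X,X] = ((-0.5)·(-0.5) + (1.5)·(1.5) + (-1.5)·(-1.5) + (0.5)·(0.5)) / 3 = 5/3 = 1.6667
  S[X,Y] = ((-0.5)·(0.5) + (1.5)·(2.5) + (-1.5)·(-1.5) + (0.5)·(-1.5)) / 3 = 5/3 = 1.6667
  S[X,Z] = ((-0.5)·(0.5) + (1.5)·(1.5) + (-1.5)·(-1.5) + (0.5)·(-0.5)) / 3 = 4/3 = 1.3333
  S[Y,Y] = ((0.5)·(0.5) + (2.5)·(2.5) + (-1.5)·(-1.5) + (-1.5)·(-1.5)) / 3 = 11/3 = 3.6667
  S[Y,Z] = ((0.5)·(0.5) + (2.5)·(1.5) + (-1.5)·(-1.5) + (-1.5)·(-0.5)) / 3 = 7/3 = 2.3333
  S[Z,Z] = ((0.5)·(0.5) + (1.5)·(1.5) + (-1.5)·(-1.5) + (-0.5)·(-0.5)) / 3 = 5/3 = 1.6667

S is symmetric (S[j,i] = S[i,j]). Assembling:

S = [[1.6667, 1.6667, 1.3333],
 [1.6667, 3.6667, 2.3333],
 [1.3333, 2.3333, 1.6667]]


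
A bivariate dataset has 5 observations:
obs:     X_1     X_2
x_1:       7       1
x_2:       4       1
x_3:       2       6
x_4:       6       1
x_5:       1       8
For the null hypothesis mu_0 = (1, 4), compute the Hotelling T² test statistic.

Step 1 — sample mean vector:
  mean(X_1) = (7 + 4 + 2 + 6 + 1) / 5 = 20/5 = 4
  mean(X_2) = (1 + 1 + 6 + 1 + 8) / 5 = 17/5 = 3.4
  x̄ = (4, 3.4),  deviation x̄ - mu_0 = (4, 3.4) - (1, 4) = (3, -0.6).

Step 2 — sample covariance matrix, S[i,j] = (1/(n-1)) · Σ_k (x_{k,i} - mean_i) · (x_{k,j} - mean_j), divisor n-1 = 4:
  S[X_1,X_1] = ((3)·(3) + (0)·(0) + (-2)·(-2) + (2)·(2) + (-3)·(-3)) / 4 = 26/4 = 6.5
  S[X_1,X_2] = ((3)·(-2.4) + (0)·(-2.4) + (-2)·(2.6) + (2)·(-2.4) + (-3)·(4.6)) / 4 = -31/4 = -7.75
  S[X_2,X_2] = ((-2.4)·(-2.4) + (-2.4)·(-2.4) + (2.6)·(2.6) + (-2.4)·(-2.4) + (4.6)·(4.6)) / 4 = 45.2/4 = 11.3
  S = [[6.5, -7.75],
 [-7.75, 11.3]].

Step 3 — invert S. det(S) = 6.5·11.3 - (-7.75)² = 13.3875.
  S^{-1} = (1/det) · [[d, -b], [-b, a]] = [[0.8441, 0.5789],
 [0.5789, 0.4855]].

Step 4 — quadratic form (x̄ - mu_0)^T · S^{-1} · (x̄ - mu_0):
  S^{-1} · (x̄ - mu_0) = (2.1849, 1.4454),
  (x̄ - mu_0)^T · [...] = (3)·(2.1849) + (-0.6)·(1.4454) = 5.6874.

Step 5 — scale by n: T² = 5 · 5.6874 = 28.437.

T² ≈ 28.437


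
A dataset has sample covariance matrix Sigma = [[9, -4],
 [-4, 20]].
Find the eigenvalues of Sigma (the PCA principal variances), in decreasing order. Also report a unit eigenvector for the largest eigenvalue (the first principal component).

Step 1 — characteristic polynomial of 2×2 Sigma:
  det(Sigma - λI) = λ² - trace · λ + det = 0.
  trace = 9 + 20 = 29, det = 9·20 - (-4)² = 164.
Step 2 — discriminant:
  Δ = trace² - 4·det = 841 - 656 = 185.
Step 3 — eigenvalues:
  λ = (trace ± √Δ)/2 = (29 ± 13.6015)/2,
  λ_1 = 21.3007,  λ_2 = 7.6993.

Step 4 — unit eigenvector for λ_1: solve (Sigma - λ_1 I)v = 0. First row:
  (9 - 21.3007)·v_x + (-4)·v_y = 0, i.e. (-12.3007)·v_x + (-4)·v_y = 0,
  so v ∝ (b, λ_1 - a) = (-4, 12.3007); multiply by -1 so the first entry is positive: u = (4, -12.3007).
  ||u|| = √((4)² + (-12.3007)²) = √(167.3081) ≈ 12.9348,
  v_1 = u/||u|| ≈ (0.3092, -0.951) (||v_1|| = 1).

λ_1 = 21.3007,  λ_2 = 7.6993;  v_1 ≈ (0.3092, -0.951)


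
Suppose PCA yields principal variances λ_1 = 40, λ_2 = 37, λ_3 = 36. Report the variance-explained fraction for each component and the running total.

Step 1 — total variance = trace(Sigma) = Σ λ_i = 40 + 37 + 36 = 113.

Step 2 — fraction explained by component i = λ_i / Σ λ:
  PC1: 40/113 = 0.354
  PC2: 37/113 = 0.3274
  PC3: 36/113 = 0.3186

Step 3 — cumulative fraction after k components = (λ_1 + ... + λ_k) / Σ λ:
  k = 1: 40/113 = 0.354
  k = 2: (40 + 37)/113 = 77/113 = 0.6814
  k = 3: (40 + 37 + 36)/113 = 113/113 = 1

Summary (fraction, with percent):

explained: PC1 0.354 (35.4%), PC2 0.3274 (32.74%), PC3 0.3186 (31.86%);  cumulative: 0.354, 0.6814, 1


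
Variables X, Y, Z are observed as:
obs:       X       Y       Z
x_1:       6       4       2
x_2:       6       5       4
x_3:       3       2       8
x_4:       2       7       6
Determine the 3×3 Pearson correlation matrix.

Step 1 — column means:
  mean(X) = (6 + 6 + 3 + 2) / 4 = 17/4 = 4.25
  mean(Y) = (4 + 5 + 2 + 7) / 4 = 18/4 = 4.5
  mean(Z) = (2 + 4 + 8 + 6) / 4 = 20/4 = 5

Step 2 — sample variances and covariances s[i,j] = (1/(n-1)) · Σ_k (x_{k,i} - mean_i) · (x_{k,j} - mean_j), with n-1 = 3:
  s[X,X] = ((1.75)·(1.75) + (1.75)·(1.75) + (-1.25)·(-1.25) + (-2.25)·(-2.25)) / 3 = 12.75/3 = 4.25
  s[X,Y] = ((1.75)·(-0.5) + (1.75)·(0.5) + (-1.25)·(-2.5) + (-2.25)·(2.5)) / 3 = -2.5/3 = -0.8333
  s[X,Z] = ((1.75)·(-3) + (1.75)·(-1) + (-1.25)·(3) + (-2.25)·(1)) / 3 = -13/3 = -4.3333
  s[Y,Y] = ((-0.5)·(-0.5) + (0.5)·(0.5) + (-2.5)·(-2.5) + (2.5)·(2.5)) / 3 = 13/3 = 4.3333
  s[Y,Z] = ((-0.5)·(-3) + (0.5)·(-1) + (-2.5)·(3) + (2.5)·(1)) / 3 = -4/3 = -1.3333
  s[Z,Z] = ((-3)·(-3) + (-1)·(-1) + (3)·(3) + (1)·(1)) / 3 = 20/3 = 6.6667
  Sample standard deviations s_i = √(s[i,i]):
  s(X) = √(4.25) = 2.0616
  s(Y) = √(4.3333) = 2.0817
  s(Z) = √(6.6667) = 2.582

Step 3 — r_{ij} = s_{ij} / (s_i · s_j):
  r[X,X] = 1 (diagonal).
  r[X,Y] = -0.8333 / (2.0616 · 2.0817) = -0.8333 / 4.2915 = -0.1942
  r[X,Z] = -4.3333 / (2.0616 · 2.582) = -4.3333 / 5.3229 = -0.8141
  r[Y,Y] = 1 (diagonal).
  r[Y,Z] = -1.3333 / (2.0817 · 2.582) = -1.3333 / 5.3748 = -0.2481
  r[Z,Z] = 1 (diagonal).

R is symmetric with unit diagonal. Assembling:

R = [[1, -0.1942, -0.8141],
 [-0.1942, 1, -0.2481],
 [-0.8141, -0.2481, 1]]


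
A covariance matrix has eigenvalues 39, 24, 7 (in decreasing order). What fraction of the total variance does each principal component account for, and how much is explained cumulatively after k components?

Step 1 — total variance = trace(Sigma) = Σ λ_i = 39 + 24 + 7 = 70.

Step 2 — fraction explained by component i = λ_i / Σ λ:
  PC1: 39/70 = 0.5571
  PC2: 24/70 = 0.3429
  PC3: 7/70 = 0.1

Step 3 — cumulative fraction after k components = (λ_1 + ... + λ_k) / Σ λ:
  k = 1: 39/70 = 0.5571
  k = 2: (39 + 24)/70 = 63/70 = 0.9
  k = 3: (39 + 24 + 7)/70 = 70/70 = 1

Summary (fraction, with percent):

explained: PC1 0.5571 (55.71%), PC2 0.3429 (34.29%), PC3 0.1 (10%);  cumulative: 0.5571, 0.9, 1


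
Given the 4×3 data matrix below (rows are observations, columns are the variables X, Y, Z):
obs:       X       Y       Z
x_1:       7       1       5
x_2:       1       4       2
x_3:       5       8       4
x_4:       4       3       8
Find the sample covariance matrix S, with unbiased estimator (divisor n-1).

Step 1 — column means:
  mean(X) = (7 + 1 + 5 + 4) / 4 = 17/4 = 4.25
  mean(Y) = (1 + 4 + 8 + 3) / 4 = 16/4 = 4
  mean(Z) = (5 + 2 + 4 + 8) / 4 = 19/4 = 4.75

Step 2 — sample covariance S[i,j] = (1/(n-1)) · Σ_k (x_{k,i} - mean_i) · (x_{k,j} - mean_j), with n-1 = 3.
  S[X,X] = ((2.75)·(2.75) + (-3.25)·(-3.25) + (0.75)·(0.75) + (-0.25)·(-0.25)) / 3 = 18.75/3 = 6.25
  S[X,Y] = ((2.75)·(-3) + (-3.25)·(0) + (0.75)·(4) + (-0.25)·(-1)) / 3 = -5/3 = -1.6667
  S[X,Z] = ((2.75)·(0.25) + (-3.25)·(-2.75) + (0.75)·(-0.75) + (-0.25)·(3.25)) / 3 = 8.25/3 = 2.75
  S[Y,Y] = ((-3)·(-3) + (0)·(0) + (4)·(4) + (-1)·(-1)) / 3 = 26/3 = 8.6667
  S[Y,Z] = ((-3)·(0.25) + (0)·(-2.75) + (4)·(-0.75) + (-1)·(3.25)) / 3 = -7/3 = -2.3333
  S[Z,Z] = ((0.25)·(0.25) + (-2.75)·(-2.75) + (-0.75)·(-0.75) + (3.25)·(3.25)) / 3 = 18.75/3 = 6.25

S is symmetric (S[j,i] = S[i,j]). Assembling:

S = [[6.25, -1.6667, 2.75],
 [-1.6667, 8.6667, -2.3333],
 [2.75, -2.3333, 6.25]]


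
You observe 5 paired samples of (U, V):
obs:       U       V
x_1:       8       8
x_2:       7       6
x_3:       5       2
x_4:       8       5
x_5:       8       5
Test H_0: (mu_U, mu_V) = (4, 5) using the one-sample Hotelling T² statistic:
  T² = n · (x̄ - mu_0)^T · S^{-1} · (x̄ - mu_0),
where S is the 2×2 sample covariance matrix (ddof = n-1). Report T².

Step 1 — sample mean vector:
  mean(U) = (8 + 7 + 5 + 8 + 8) / 5 = 36/5 = 7.2
  mean(V) = (8 + 6 + 2 + 5 + 5) / 5 = 26/5 = 5.2
  x̄ = (7.2, 5.2),  deviation x̄ - mu_0 = (7.2, 5.2) - (4, 5) = (3.2, 0.2).

Step 2 — sample covariance matrix, S[i,j] = (1/(n-1)) · Σ_k (x_{k,i} - mean_i) · (x_{k,j} - mean_j), divisor n-1 = 4:
  S[U,U] = ((0.8)·(0.8) + (-0.2)·(-0.2) + (-2.2)·(-2.2) + (0.8)·(0.8) + (0.8)·(0.8)) / 4 = 6.8/4 = 1.7
  S[U,V] = ((0.8)·(2.8) + (-0.2)·(0.8) + (-2.2)·(-3.2) + (0.8)·(-0.2) + (0.8)·(-0.2)) / 4 = 8.8/4 = 2.2
  S[V,V] = ((2.8)·(2.8) + (0.8)·(0.8) + (-3.2)·(-3.2) + (-0.2)·(-0.2) + (-0.2)·(-0.2)) / 4 = 18.8/4 = 4.7
  S = [[1.7, 2.2],
 [2.2, 4.7]].

Step 3 — invert S. det(S) = 1.7·4.7 - (2.2)² = 3.15.
  S^{-1} = (1/det) · [[d, -b], [-b, a]] = [[1.4921, -0.6984],
 [-0.6984, 0.5397]].

Step 4 — quadratic form (x̄ - mu_0)^T · S^{-1} · (x̄ - mu_0):
  S^{-1} · (x̄ - mu_0) = (4.6349, -2.127),
  (x̄ - mu_0)^T · [...] = (3.2)·(4.6349) + (0.2)·(-2.127) = 14.4063.

Step 5 — scale by n: T² = 5 · 14.4063 = 72.0317.

T² ≈ 72.0317


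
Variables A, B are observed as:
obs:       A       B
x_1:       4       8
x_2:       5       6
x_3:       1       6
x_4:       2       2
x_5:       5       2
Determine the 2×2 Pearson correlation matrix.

Step 1 — column means:
  mean(A) = (4 + 5 + 1 + 2 + 5) / 5 = 17/5 = 3.4
  mean(B) = (8 + 6 + 6 + 2 + 2) / 5 = 24/5 = 4.8

Step 2 — sample variances and covariances s[i,j] = (1/(n-1)) · Σ_k (x_{k,i} - mean_i) · (x_{k,j} - mean_j), with n-1 = 4:
  s[A,A] = ((0.6)·(0.6) + (1.6)·(1.6) + (-2.4)·(-2.4) + (-1.4)·(-1.4) + (1.6)·(1.6)) / 4 = 13.2/4 = 3.3
  s[A,B] = ((0.6)·(3.2) + (1.6)·(1.2) + (-2.4)·(1.2) + (-1.4)·(-2.8) + (1.6)·(-2.8)) / 4 = 0.4/4 = 0.1
  s[B,B] = ((3.2)·(3.2) + (1.2)·(1.2) + (1.2)·(1.2) + (-2.8)·(-2.8) + (-2.8)·(-2.8)) / 4 = 28.8/4 = 7.2
  Sample standard deviations s_i = √(s[i,i]):
  s(A) = √(3.3) = 1.8166
  s(B) = √(7.2) = 2.6833

Step 3 — r_{ij} = s_{ij} / (s_i · s_j):
  r[A,A] = 1 (diagonal).
  r[A,B] = 0.1 / (1.8166 · 2.6833) = 0.1 / 4.8744 = 0.0205
  r[B,B] = 1 (diagonal).

R is symmetric with unit diagonal. Assembling:

R = [[1, 0.0205],
 [0.0205, 1]]


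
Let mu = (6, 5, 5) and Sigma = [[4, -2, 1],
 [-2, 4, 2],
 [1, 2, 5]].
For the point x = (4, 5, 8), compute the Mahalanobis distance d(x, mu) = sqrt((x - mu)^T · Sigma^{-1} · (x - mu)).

Step 1 — centre the observation: (x - mu) = (-2, 0, 3).

Step 2 — invert Sigma (cofactor / det for 3×3, or solve directly):
  Sigma^{-1} = [[0.5, 0.375, -0.25],
 [0.375, 0.5938, -0.3125],
 [-0.25, -0.3125, 0.375]].

Step 3 — form the quadratic (x - mu)^T · Sigma^{-1} · (x - mu):
  Sigma^{-1} · (x - mu) = (-1.75, -1.6875, 1.625).
  (x - mu)^T · [Sigma^{-1} · (x - mu)] = (-2)·(-1.75) + (0)·(-1.6875) + (3)·(1.625) = 8.375.

Step 4 — take square root: d = √(8.375) ≈ 2.894.

d(x, mu) = √(8.375) ≈ 2.894


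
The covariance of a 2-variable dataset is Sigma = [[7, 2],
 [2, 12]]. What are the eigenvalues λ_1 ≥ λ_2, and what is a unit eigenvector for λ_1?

Step 1 — characteristic polynomial of 2×2 Sigma:
  det(Sigma - λI) = λ² - trace · λ + det = 0.
  trace = 7 + 12 = 19, det = 7·12 - (2)² = 80.
Step 2 — discriminant:
  Δ = trace² - 4·det = 361 - 320 = 41.
Step 3 — eigenvalues:
  λ = (trace ± √Δ)/2 = (19 ± 6.4031)/2,
  λ_1 = 12.7016,  λ_2 = 6.2984.

Step 4 — unit eigenvector for λ_1: solve (Sigma - λ_1 I)v = 0. First row:
  (7 - 12.7016)·v_x + (2)·v_y = 0, i.e. (-5.7016)·v_x + (2)·v_y = 0,
  so v ∝ (b, λ_1 - a) = (2, 5.7016) = u.
  ||u|| = √((2)² + (5.7016)²) = √(36.5078) ≈ 6.0422,
  v_1 = u/||u|| ≈ (0.331, 0.9436) (||v_1|| = 1).

λ_1 = 12.7016,  λ_2 = 6.2984;  v_1 ≈ (0.331, 0.9436)


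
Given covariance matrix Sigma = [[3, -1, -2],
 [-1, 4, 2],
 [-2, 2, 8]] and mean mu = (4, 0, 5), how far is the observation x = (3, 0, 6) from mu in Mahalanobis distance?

Step 1 — centre the observation: (x - mu) = (-1, 0, 1).

Step 2 — invert Sigma (cofactor / det for 3×3, or solve directly):
  Sigma^{-1} = [[0.4118, 0.0588, 0.0882],
 [0.0588, 0.2941, -0.0588],
 [0.0882, -0.0588, 0.1618]].

Step 3 — form the quadratic (x - mu)^T · Sigma^{-1} · (x - mu):
  Sigma^{-1} · (x - mu) = (-0.3235, -0.1176, 0.0735).
  (x - mu)^T · [Sigma^{-1} · (x - mu)] = (-1)·(-0.3235) + (0)·(-0.1176) + (1)·(0.0735) = 0.3971.

Step 4 — take square root: d = √(0.3971) ≈ 0.6301.

d(x, mu) = √(0.3971) ≈ 0.6301


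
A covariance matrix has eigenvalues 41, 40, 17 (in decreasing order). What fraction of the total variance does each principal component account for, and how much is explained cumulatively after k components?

Step 1 — total variance = trace(Sigma) = Σ λ_i = 41 + 40 + 17 = 98.

Step 2 — fraction explained by component i = λ_i / Σ λ:
  PC1: 41/98 = 0.4184
  PC2: 40/98 = 0.4082
  PC3: 17/98 = 0.1735

Step 3 — cumulative fraction after k components = (λ_1 + ... + λ_k) / Σ λ:
  k = 1: 41/98 = 0.4184
  k = 2: (41 + 40)/98 = 81/98 = 0.8265
  k = 3: (41 + 40 + 17)/98 = 98/98 = 1

Summary (fraction, with percent):

explained: PC1 0.4184 (41.84%), PC2 0.4082 (40.82%), PC3 0.1735 (17.35%);  cumulative: 0.4184, 0.8265, 1


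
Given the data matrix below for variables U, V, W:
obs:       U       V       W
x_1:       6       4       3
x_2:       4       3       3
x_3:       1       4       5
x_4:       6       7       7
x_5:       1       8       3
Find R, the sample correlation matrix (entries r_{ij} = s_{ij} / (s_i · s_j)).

Step 1 — column means:
  mean(U) = (6 + 4 + 1 + 6 + 1) / 5 = 18/5 = 3.6
  mean(V) = (4 + 3 + 4 + 7 + 8) / 5 = 26/5 = 5.2
  mean(W) = (3 + 3 + 5 + 7 + 3) / 5 = 21/5 = 4.2

Step 2 — sample variances and covariances s[i,j] = (1/(n-1)) · Σ_k (x_{k,i} - mean_i) · (x_{k,j} - mean_j), with n-1 = 4:
  s[U,U] = ((2.4)·(2.4) + (0.4)·(0.4) + (-2.6)·(-2.6) + (2.4)·(2.4) + (-2.6)·(-2.6)) / 4 = 25.2/4 = 6.3
  s[U,V] = ((2.4)·(-1.2) + (0.4)·(-2.2) + (-2.6)·(-1.2) + (2.4)·(1.8) + (-2.6)·(2.8)) / 4 = -3.6/4 = -0.9
  s[U,W] = ((2.4)·(-1.2) + (0.4)·(-1.2) + (-2.6)·(0.8) + (2.4)·(2.8) + (-2.6)·(-1.2)) / 4 = 4.4/4 = 1.1
  s[V,V] = ((-1.2)·(-1.2) + (-2.2)·(-2.2) + (-1.2)·(-1.2) + (1.8)·(1.8) + (2.8)·(2.8)) / 4 = 18.8/4 = 4.7
  s[V,W] = ((-1.2)·(-1.2) + (-2.2)·(-1.2) + (-1.2)·(0.8) + (1.8)·(2.8) + (2.8)·(-1.2)) / 4 = 4.8/4 = 1.2
  s[W,W] = ((-1.2)·(-1.2) + (-1.2)·(-1.2) + (0.8)·(0.8) + (2.8)·(2.8) + (-1.2)·(-1.2)) / 4 = 12.8/4 = 3.2
  Sample standard deviations s_i = √(s[i,i]):
  s(U) = √(6.3) = 2.51
  s(V) = √(4.7) = 2.1679
  s(W) = √(3.2) = 1.7889

Step 3 — r_{ij} = s_{ij} / (s_i · s_j):
  r[U,U] = 1 (diagonal).
  r[U,V] = -0.9 / (2.51 · 2.1679) = -0.9 / 5.4415 = -0.1654
  r[U,W] = 1.1 / (2.51 · 1.7889) = 1.1 / 4.49 = 0.245
  r[V,V] = 1 (diagonal).
  r[V,W] = 1.2 / (2.1679 · 1.7889) = 1.2 / 3.8781 = 0.3094
  r[W,W] = 1 (diagonal).

R is symmetric with unit diagonal. Assembling:

R = [[1, -0.1654, 0.245],
 [-0.1654, 1, 0.3094],
 [0.245, 0.3094, 1]]


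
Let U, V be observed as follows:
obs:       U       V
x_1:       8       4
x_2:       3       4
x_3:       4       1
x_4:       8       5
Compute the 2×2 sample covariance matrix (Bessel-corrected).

Step 1 — column means:
  mean(U) = (8 + 3 + 4 + 8) / 4 = 23/4 = 5.75
  mean(V) = (4 + 4 + 1 + 5) / 4 = 14/4 = 3.5

Step 2 — sample covariance S[i,j] = (1/(n-1)) · Σ_k (x_{k,i} - mean_i) · (x_{k,j} - mean_j), with n-1 = 3.
  S[U,U] = ((2.25)·(2.25) + (-2.75)·(-2.75) + (-1.75)·(-1.75) + (2.25)·(2.25)) / 3 = 20.75/3 = 6.9167
  S[U,V] = ((2.25)·(0.5) + (-2.75)·(0.5) + (-1.75)·(-2.5) + (2.25)·(1.5)) / 3 = 7.5/3 = 2.5
  S[V,V] = ((0.5)·(0.5) + (0.5)·(0.5) + (-2.5)·(-2.5) + (1.5)·(1.5)) / 3 = 9/3 = 3

S is symmetric (S[j,i] = S[i,j]). Assembling:

S = [[6.9167, 2.5],
 [2.5, 3]]


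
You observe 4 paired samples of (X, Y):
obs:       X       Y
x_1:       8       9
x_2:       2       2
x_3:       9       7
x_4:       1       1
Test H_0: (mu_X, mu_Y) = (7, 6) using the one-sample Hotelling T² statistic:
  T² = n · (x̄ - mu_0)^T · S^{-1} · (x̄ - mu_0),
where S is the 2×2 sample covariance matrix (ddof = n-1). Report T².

Step 1 — sample mean vector:
  mean(X) = (8 + 2 + 9 + 1) / 4 = 20/4 = 5
  mean(Y) = (9 + 2 + 7 + 1) / 4 = 19/4 = 4.75
  x̄ = (5, 4.75),  deviation x̄ - mu_0 = (5, 4.75) - (7, 6) = (-2, -1.25).

Step 2 — sample covariance matrix, S[i,j] = (1/(n-1)) · Σ_k (x_{k,i} - mean_i) · (x_{k,j} - mean_j), divisor n-1 = 3:
  S[X,X] = ((3)·(3) + (-3)·(-3) + (4)·(4) + (-4)·(-4)) / 3 = 50/3 = 16.6667
  S[X,Y] = ((3)·(4.25) + (-3)·(-2.75) + (4)·(2.25) + (-4)·(-3.75)) / 3 = 45/3 = 15
  S[Y,Y] = ((4.25)·(4.25) + (-2.75)·(-2.75) + (2.25)·(2.25) + (-3.75)·(-3.75)) / 3 = 44.75/3 = 14.9167
  S = [[16.6667, 15],
 [15, 14.9167]].

Step 3 — invert S. det(S) = 16.6667·14.9167 - (15)² = 23.6111.
  S^{-1} = (1/det) · [[d, -b], [-b, a]] = [[0.6318, -0.6353],
 [-0.6353, 0.7059]].

Step 4 — quadratic form (x̄ - mu_0)^T · S^{-1} · (x̄ - mu_0):
  S^{-1} · (x̄ - mu_0) = (-0.4694, 0.3882),
  (x̄ - mu_0)^T · [...] = (-2)·(-0.4694) + (-1.25)·(0.3882) = 0.4535.

Step 5 — scale by n: T² = 4 · 0.4535 = 1.8141.

T² ≈ 1.8141


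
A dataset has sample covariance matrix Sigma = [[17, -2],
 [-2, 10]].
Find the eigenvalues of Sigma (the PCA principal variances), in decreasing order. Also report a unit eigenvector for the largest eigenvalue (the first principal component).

Step 1 — characteristic polynomial of 2×2 Sigma:
  det(Sigma - λI) = λ² - trace · λ + det = 0.
  trace = 17 + 10 = 27, det = 17·10 - (-2)² = 166.
Step 2 — discriminant:
  Δ = trace² - 4·det = 729 - 664 = 65.
Step 3 — eigenvalues:
  λ = (trace ± √Δ)/2 = (27 ± 8.0623)/2,
  λ_1 = 17.5311,  λ_2 = 9.4689.

Step 4 — unit eigenvector for λ_1: solve (Sigma - λ_1 I)v = 0. First row:
  (17 - 17.5311)·v_x + (-2)·v_y = 0, i.e. (-0.5311)·v_x + (-2)·v_y = 0,
  so v ∝ (b, λ_1 - a) = (-2, 0.5311); multiply by -1 so the first entry is positive: u = (2, -0.5311).
  ||u|| = √((2)² + (-0.5311)²) = √(4.2821) ≈ 2.0693,
  v_1 = u/||u|| ≈ (0.9665, -0.2567) (||v_1|| = 1).

λ_1 = 17.5311,  λ_2 = 9.4689;  v_1 ≈ (0.9665, -0.2567)


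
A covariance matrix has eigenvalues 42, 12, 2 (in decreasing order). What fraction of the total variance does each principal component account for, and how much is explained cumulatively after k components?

Step 1 — total variance = trace(Sigma) = Σ λ_i = 42 + 12 + 2 = 56.

Step 2 — fraction explained by component i = λ_i / Σ λ:
  PC1: 42/56 = 0.75
  PC2: 12/56 = 0.2143
  PC3: 2/56 = 0.0357

Step 3 — cumulative fraction after k components = (λ_1 + ... + λ_k) / Σ λ:
  k = 1: 42/56 = 0.75
  k = 2: (42 + 12)/56 = 54/56 = 0.9643
  k = 3: (42 + 12 + 2)/56 = 56/56 = 1

Summary (fraction, with percent):

explained: PC1 0.75 (75%), PC2 0.2143 (21.43%), PC3 0.0357 (3.57%);  cumulative: 0.75, 0.9643, 1


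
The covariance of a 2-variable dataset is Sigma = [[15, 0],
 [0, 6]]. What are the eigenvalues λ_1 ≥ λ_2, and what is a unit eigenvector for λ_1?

Step 1 — characteristic polynomial of 2×2 Sigma:
  det(Sigma - λI) = λ² - trace · λ + det = 0.
  trace = 15 + 6 = 21, det = 15·6 - (0)² = 90.
Step 2 — discriminant:
  Δ = trace² - 4·det = 441 - 360 = 81.
Step 3 — eigenvalues:
  λ = (trace ± √Δ)/2 = (21 ± 9)/2,
  λ_1 = 15,  λ_2 = 6.

Step 4 — unit eigenvector for λ_1: Sigma is diagonal, so its eigenvectors are the coordinate axes. λ_1 = 15 is the diagonal entry on the first coordinate axis, hence
  v_1 = (1, 0) (||v_1|| = 1).

λ_1 = 15,  λ_2 = 6;  v_1 ≈ (1, 0)


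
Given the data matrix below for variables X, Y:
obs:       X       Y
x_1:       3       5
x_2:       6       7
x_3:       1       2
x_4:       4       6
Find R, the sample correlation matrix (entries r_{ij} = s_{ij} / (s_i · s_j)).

Step 1 — column means:
  mean(X) = (3 + 6 + 1 + 4) / 4 = 14/4 = 3.5
  mean(Y) = (5 + 7 + 2 + 6) / 4 = 20/4 = 5

Step 2 — sample variances and covariances s[i,j] = (1/(n-1)) · Σ_k (x_{k,i} - mean_i) · (x_{k,j} - mean_j), with n-1 = 3:
  s[X,X] = ((-0.5)·(-0.5) + (2.5)·(2.5) + (-2.5)·(-2.5) + (0.5)·(0.5)) / 3 = 13/3 = 4.3333
  s[X,Y] = ((-0.5)·(0) + (2.5)·(2) + (-2.5)·(-3) + (0.5)·(1)) / 3 = 13/3 = 4.3333
  s[Y,Y] = ((0)·(0) + (2)·(2) + (-3)·(-3) + (1)·(1)) / 3 = 14/3 = 4.6667
  Sample standard deviations s_i = √(s[i,i]):
  s(X) = √(4.3333) = 2.0817
  s(Y) = √(4.6667) = 2.1602

Step 3 — r_{ij} = s_{ij} / (s_i · s_j):
  r[X,X] = 1 (diagonal).
  r[X,Y] = 4.3333 / (2.0817 · 2.1602) = 4.3333 / 4.4969 = 0.9636
  r[Y,Y] = 1 (diagonal).

R is symmetric with unit diagonal. Assembling:

R = [[1, 0.9636],
 [0.9636, 1]]


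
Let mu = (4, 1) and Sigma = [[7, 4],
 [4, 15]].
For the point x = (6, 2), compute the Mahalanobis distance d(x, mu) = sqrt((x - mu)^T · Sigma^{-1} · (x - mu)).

Step 1 — centre the observation: (x - mu) = (2, 1).

Step 2 — invert Sigma. det(Sigma) = 7·15 - (4)² = 89.
  Sigma^{-1} = (1/det) · [[d, -b], [-b, a]] = [[0.1685, -0.0449],
 [-0.0449, 0.0787]].

Step 3 — form the quadratic (x - mu)^T · Sigma^{-1} · (x - mu):
  Sigma^{-1} · (x - mu) = (0.2921, -0.0112).
  (x - mu)^T · [Sigma^{-1} · (x - mu)] = (2)·(0.2921) + (1)·(-0.0112) = 0.573.

Step 4 — take square root: d = √(0.573) ≈ 0.757.

d(x, mu) = √(0.573) ≈ 0.757


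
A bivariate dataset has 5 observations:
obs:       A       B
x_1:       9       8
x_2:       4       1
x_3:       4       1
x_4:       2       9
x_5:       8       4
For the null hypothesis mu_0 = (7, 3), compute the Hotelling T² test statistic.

Step 1 — sample mean vector:
  mean(A) = (9 + 4 + 4 + 2 + 8) / 5 = 27/5 = 5.4
  mean(B) = (8 + 1 + 1 + 9 + 4) / 5 = 23/5 = 4.6
  x̄ = (5.4, 4.6),  deviation x̄ - mu_0 = (5.4, 4.6) - (7, 3) = (-1.6, 1.6).

Step 2 — sample covariance matrix, S[i,j] = (1/(n-1)) · Σ_k (x_{k,i} - mean_i) · (x_{k,j} - mean_j), divisor n-1 = 4:
  S[A,A] = ((3.6)·(3.6) + (-1.4)·(-1.4) + (-1.4)·(-1.4) + (-3.4)·(-3.4) + (2.6)·(2.6)) / 4 = 35.2/4 = 8.8
  S[A,B] = ((3.6)·(3.4) + (-1.4)·(-3.6) + (-1.4)·(-3.6) + (-3.4)·(4.4) + (2.6)·(-0.6)) / 4 = 5.8/4 = 1.45
  S[B,B] = ((3.4)·(3.4) + (-3.6)·(-3.6) + (-3.6)·(-3.6) + (4.4)·(4.4) + (-0.6)·(-0.6)) / 4 = 57.2/4 = 14.3
  S = [[8.8, 1.45],
 [1.45, 14.3]].

Step 3 — invert S. det(S) = 8.8·14.3 - (1.45)² = 123.7375.
  S^{-1} = (1/det) · [[d, -b], [-b, a]] = [[0.1156, -0.0117],
 [-0.0117, 0.0711]].

Step 4 — quadratic form (x̄ - mu_0)^T · S^{-1} · (x̄ - mu_0):
  S^{-1} · (x̄ - mu_0) = (-0.2037, 0.1325),
  (x̄ - mu_0)^T · [...] = (-1.6)·(-0.2037) + (1.6)·(0.1325) = 0.5379.

Step 5 — scale by n: T² = 5 · 0.5379 = 2.6896.

T² ≈ 2.6896


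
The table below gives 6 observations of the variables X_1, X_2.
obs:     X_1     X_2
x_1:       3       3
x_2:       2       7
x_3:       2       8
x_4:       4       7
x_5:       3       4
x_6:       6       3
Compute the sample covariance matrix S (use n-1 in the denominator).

Step 1 — column means:
  mean(X_1) = (3 + 2 + 2 + 4 + 3 + 6) / 6 = 20/6 = 3.3333
  mean(X_2) = (3 + 7 + 8 + 7 + 4 + 3) / 6 = 32/6 = 5.3333

Step 2 — sample covariance S[i,j] = (1/(n-1)) · Σ_k (x_{k,i} - mean_i) · (x_{k,j} - mean_j), with n-1 = 5.
  S[X_1,X_1] = ((-0.3333)·(-0.3333) + (-1.3333)·(-1.3333) + (-1.3333)·(-1.3333) + (0.6667)·(0.6667) + (-0.3333)·(-0.3333) + (2.6667)·(2.6667)) / 5 = 11.3333/5 = 2.2667
  S[X_1,X_2] = ((-0.3333)·(-2.3333) + (-1.3333)·(1.6667) + (-1.3333)·(2.6667) + (0.6667)·(1.6667) + (-0.3333)·(-1.3333) + (2.6667)·(-2.3333)) / 5 = -9.6667/5 = -1.9333
  S[X_2,X_2] = ((-2.3333)·(-2.3333) + (1.6667)·(1.6667) + (2.6667)·(2.6667) + (1.6667)·(1.6667) + (-1.3333)·(-1.3333) + (-2.3333)·(-2.3333)) / 5 = 25.3333/5 = 5.0667

S is symmetric (S[j,i] = S[i,j]). Assembling:

S = [[2.2667, -1.9333],
 [-1.9333, 5.0667]]


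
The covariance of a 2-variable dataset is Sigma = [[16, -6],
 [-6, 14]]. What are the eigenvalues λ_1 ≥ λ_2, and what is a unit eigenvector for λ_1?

Step 1 — characteristic polynomial of 2×2 Sigma:
  det(Sigma - λI) = λ² - trace · λ + det = 0.
  trace = 16 + 14 = 30, det = 16·14 - (-6)² = 188.
Step 2 — discriminant:
  Δ = trace² - 4·det = 900 - 752 = 148.
Step 3 — eigenvalues:
  λ = (trace ± √Δ)/2 = (30 ± 12.1655)/2,
  λ_1 = 21.0828,  λ_2 = 8.9172.

Step 4 — unit eigenvector for λ_1: solve (Sigma - λ_1 I)v = 0. First row:
  (16 - 21.0828)·v_x + (-6)·v_y = 0, i.e. (-5.0828)·v_x + (-6)·v_y = 0,
  so v ∝ (b, λ_1 - a) = (-6, 5.0828); multiply by -1 so the first entry is positive: u = (6, -5.0828).
  ||u|| = √((6)² + (-5.0828)²) = √(61.8345) ≈ 7.8635,
  v_1 = u/||u|| ≈ (0.763, -0.6464) (||v_1|| = 1).

λ_1 = 21.0828,  λ_2 = 8.9172;  v_1 ≈ (0.763, -0.6464)


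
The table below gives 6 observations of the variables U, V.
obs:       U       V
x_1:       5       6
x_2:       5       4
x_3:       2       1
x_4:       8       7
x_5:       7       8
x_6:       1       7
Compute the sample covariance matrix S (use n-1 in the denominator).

Step 1 — column means:
  mean(U) = (5 + 5 + 2 + 8 + 7 + 1) / 6 = 28/6 = 4.6667
  mean(V) = (6 + 4 + 1 + 7 + 8 + 7) / 6 = 33/6 = 5.5

Step 2 — sample covariance S[i,j] = (1/(n-1)) · Σ_k (x_{k,i} - mean_i) · (x_{k,j} - mean_j), with n-1 = 5.
  S[U,U] = ((0.3333)·(0.3333) + (0.3333)·(0.3333) + (-2.6667)·(-2.6667) + (3.3333)·(3.3333) + (2.3333)·(2.3333) + (-3.6667)·(-3.6667)) / 5 = 37.3333/5 = 7.4667
  S[U,V] = ((0.3333)·(0.5) + (0.3333)·(-1.5) + (-2.6667)·(-4.5) + (3.3333)·(1.5) + (2.3333)·(2.5) + (-3.6667)·(1.5)) / 5 = 17/5 = 3.4
  S[V,V] = ((0.5)·(0.5) + (-1.5)·(-1.5) + (-4.5)·(-4.5) + (1.5)·(1.5) + (2.5)·(2.5) + (1.5)·(1.5)) / 5 = 33.5/5 = 6.7

S is symmetric (S[j,i] = S[i,j]). Assembling:

S = [[7.4667, 3.4],
 [3.4, 6.7]]


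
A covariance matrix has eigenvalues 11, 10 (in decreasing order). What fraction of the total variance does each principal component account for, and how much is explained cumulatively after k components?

Step 1 — total variance = trace(Sigma) = Σ λ_i = 11 + 10 = 21.

Step 2 — fraction explained by component i = λ_i / Σ λ:
  PC1: 11/21 = 0.5238
  PC2: 10/21 = 0.4762

Step 3 — cumulative fraction after k components = (λ_1 + ... + λ_k) / Σ λ:
  k = 1: 11/21 = 0.5238
  k = 2: (11 + 10)/21 = 21/21 = 1

Summary (fraction, with percent):

explained: PC1 0.5238 (52.38%), PC2 0.4762 (47.62%);  cumulative: 0.5238, 1


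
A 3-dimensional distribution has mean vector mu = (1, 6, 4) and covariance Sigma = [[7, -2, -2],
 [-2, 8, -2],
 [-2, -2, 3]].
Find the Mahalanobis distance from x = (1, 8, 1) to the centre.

Step 1 — centre the observation: (x - mu) = (0, 2, -3).

Step 2 — invert Sigma (cofactor / det for 3×3, or solve directly):
  Sigma^{-1} = [[0.25, 0.125, 0.25],
 [0.125, 0.2125, 0.225],
 [0.25, 0.225, 0.65]].

Step 3 — form the quadratic (x - mu)^T · Sigma^{-1} · (x - mu):
  Sigma^{-1} · (x - mu) = (-0.5, -0.25, -1.5).
  (x - mu)^T · [Sigma^{-1} · (x - mu)] = (0)·(-0.5) + (2)·(-0.25) + (-3)·(-1.5) = 4.

Step 4 — take square root: d = √(4) ≈ 2.

d(x, mu) = √(4) ≈ 2


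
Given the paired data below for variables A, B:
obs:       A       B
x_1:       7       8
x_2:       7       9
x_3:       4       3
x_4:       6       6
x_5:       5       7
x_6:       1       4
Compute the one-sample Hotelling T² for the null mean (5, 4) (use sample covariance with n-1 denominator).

Step 1 — sample mean vector:
  mean(A) = (7 + 7 + 4 + 6 + 5 + 1) / 6 = 30/6 = 5
  mean(B) = (8 + 9 + 3 + 6 + 7 + 4) / 6 = 37/6 = 6.1667
  x̄ = (5, 6.1667),  deviation x̄ - mu_0 = (5, 6.1667) - (5, 4) = (0, 2.1667).

Step 2 — sample covariance matrix, S[i,j] = (1/(n-1)) · Σ_k (x_{k,i} - mean_i) · (x_{k,j} - mean_j), divisor n-1 = 5:
  S[A,A] = ((2)·(2) + (2)·(2) + (-1)·(-1) + (1)·(1) + (0)·(0) + (-4)·(-4)) / 5 = 26/5 = 5.2
  S[A,B] = ((2)·(1.8333) + (2)·(2.8333) + (-1)·(-3.1667) + (1)·(-0.1667) + (0)·(0.8333) + (-4)·(-2.1667)) / 5 = 21/5 = 4.2
  S[B,B] = ((1.8333)·(1.8333) + (2.8333)·(2.8333) + (-3.1667)·(-3.1667) + (-0.1667)·(-0.1667) + (0.8333)·(0.8333) + (-2.1667)·(-2.1667)) / 5 = 26.8333/5 = 5.3667
  S = [[5.2, 4.2],
 [4.2, 5.3667]].

Step 3 — invert S. det(S) = 5.2·5.3667 - (4.2)² = 10.2667.
  S^{-1} = (1/det) · [[d, -b], [-b, a]] = [[0.5227, -0.4091],
 [-0.4091, 0.5065]].

Step 4 — quadratic form (x̄ - mu_0)^T · S^{-1} · (x̄ - mu_0):
  S^{-1} · (x̄ - mu_0) = (-0.8864, 1.0974),
  (x̄ - mu_0)^T · [...] = (0)·(-0.8864) + (2.1667)·(1.0974) = 2.3777.

Step 5 — scale by n: T² = 6 · 2.3777 = 14.2662.

T² ≈ 14.2662


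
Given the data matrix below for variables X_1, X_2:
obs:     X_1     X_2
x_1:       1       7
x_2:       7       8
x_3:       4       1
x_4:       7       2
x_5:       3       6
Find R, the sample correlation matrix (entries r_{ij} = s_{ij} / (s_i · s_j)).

Step 1 — column means:
  mean(X_1) = (1 + 7 + 4 + 7 + 3) / 5 = 22/5 = 4.4
  mean(X_2) = (7 + 8 + 1 + 2 + 6) / 5 = 24/5 = 4.8

Step 2 — sample variances and covariances s[i,j] = (1/(n-1)) · Σ_k (x_{k,i} - mean_i) · (x_{k,j} - mean_j), with n-1 = 4:
  s[X_1,X_1] = ((-3.4)·(-3.4) + (2.6)·(2.6) + (-0.4)·(-0.4) + (2.6)·(2.6) + (-1.4)·(-1.4)) / 4 = 27.2/4 = 6.8
  s[X_1,X_2] = ((-3.4)·(2.2) + (2.6)·(3.2) + (-0.4)·(-3.8) + (2.6)·(-2.8) + (-1.4)·(1.2)) / 4 = -6.6/4 = -1.65
  s[X_2,X_2] = ((2.2)·(2.2) + (3.2)·(3.2) + (-3.8)·(-3.8) + (-2.8)·(-2.8) + (1.2)·(1.2)) / 4 = 38.8/4 = 9.7
  Sample standard deviations s_i = √(s[i,i]):
  s(X_1) = √(6.8) = 2.6077
  s(X_2) = √(9.7) = 3.1145

Step 3 — r_{ij} = s_{ij} / (s_i · s_j):
  r[X_1,X_1] = 1 (diagonal).
  r[X_1,X_2] = -1.65 / (2.6077 · 3.1145) = -1.65 / 8.1216 = -0.2032
  r[X_2,X_2] = 1 (diagonal).

R is symmetric with unit diagonal. Assembling:

R = [[1, -0.2032],
 [-0.2032, 1]]


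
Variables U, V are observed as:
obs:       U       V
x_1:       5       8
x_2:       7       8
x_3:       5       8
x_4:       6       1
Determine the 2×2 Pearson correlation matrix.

Step 1 — column means:
  mean(U) = (5 + 7 + 5 + 6) / 4 = 23/4 = 5.75
  mean(V) = (8 + 8 + 8 + 1) / 4 = 25/4 = 6.25

Step 2 — sample variances and covariances s[i,j] = (1/(n-1)) · Σ_k (x_{k,i} - mean_i) · (x_{k,j} - mean_j), with n-1 = 3:
  s[U,U] = ((-0.75)·(-0.75) + (1.25)·(1.25) + (-0.75)·(-0.75) + (0.25)·(0.25)) / 3 = 2.75/3 = 0.9167
  s[U,V] = ((-0.75)·(1.75) + (1.25)·(1.75) + (-0.75)·(1.75) + (0.25)·(-5.25)) / 3 = -1.75/3 = -0.5833
  s[V,V] = ((1.75)·(1.75) + (1.75)·(1.75) + (1.75)·(1.75) + (-5.25)·(-5.25)) / 3 = 36.75/3 = 12.25
  Sample standard deviations s_i = √(s[i,i]):
  s(U) = √(0.9167) = 0.9574
  s(V) = √(12.25) = 3.5

Step 3 — r_{ij} = s_{ij} / (s_i · s_j):
  r[U,U] = 1 (diagonal).
  r[U,V] = -0.5833 / (0.9574 · 3.5) = -0.5833 / 3.351 = -0.1741
  r[V,V] = 1 (diagonal).

R is symmetric with unit diagonal. Assembling:

R = [[1, -0.1741],
 [-0.1741, 1]]


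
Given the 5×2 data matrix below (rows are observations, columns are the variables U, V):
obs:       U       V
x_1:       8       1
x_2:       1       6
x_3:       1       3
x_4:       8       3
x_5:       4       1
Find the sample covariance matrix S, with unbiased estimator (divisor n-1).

Step 1 — column means:
  mean(U) = (8 + 1 + 1 + 8 + 4) / 5 = 22/5 = 4.4
  mean(V) = (1 + 6 + 3 + 3 + 1) / 5 = 14/5 = 2.8

Step 2 — sample covariance S[i,j] = (1/(n-1)) · Σ_k (x_{k,i} - mean_i) · (x_{k,j} - mean_j), with n-1 = 4.
  S[U,U] = ((3.6)·(3.6) + (-3.4)·(-3.4) + (-3.4)·(-3.4) + (3.6)·(3.6) + (-0.4)·(-0.4)) / 4 = 49.2/4 = 12.3
  S[U,V] = ((3.6)·(-1.8) + (-3.4)·(3.2) + (-3.4)·(0.2) + (3.6)·(0.2) + (-0.4)·(-1.8)) / 4 = -16.6/4 = -4.15
  S[V,V] = ((-1.8)·(-1.8) + (3.2)·(3.2) + (0.2)·(0.2) + (0.2)·(0.2) + (-1.8)·(-1.8)) / 4 = 16.8/4 = 4.2

S is symmetric (S[j,i] = S[i,j]). Assembling:

S = [[12.3, -4.15],
 [-4.15, 4.2]]


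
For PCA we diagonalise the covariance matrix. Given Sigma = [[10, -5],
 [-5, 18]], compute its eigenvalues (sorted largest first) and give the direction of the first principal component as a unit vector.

Step 1 — characteristic polynomial of 2×2 Sigma:
  det(Sigma - λI) = λ² - trace · λ + det = 0.
  trace = 10 + 18 = 28, det = 10·18 - (-5)² = 155.
Step 2 — discriminant:
  Δ = trace² - 4·det = 784 - 620 = 164.
Step 3 — eigenvalues:
  λ = (trace ± √Δ)/2 = (28 ± 12.8062)/2,
  λ_1 = 20.4031,  λ_2 = 7.5969.

Step 4 — unit eigenvector for λ_1: solve (Sigma - λ_1 I)v = 0. First row:
  (10 - 20.4031)·v_x + (-5)·v_y = 0, i.e. (-10.4031)·v_x + (-5)·v_y = 0,
  so v ∝ (b, λ_1 - a) = (-5, 10.4031); multiply by -1 so the first entry is positive: u = (5, -10.4031).
  ||u|| = √((5)² + (-10.4031)²) = √(133.225) ≈ 11.5423,
  v_1 = u/||u|| ≈ (0.4332, -0.9013) (||v_1|| = 1).

λ_1 = 20.4031,  λ_2 = 7.5969;  v_1 ≈ (0.4332, -0.9013)


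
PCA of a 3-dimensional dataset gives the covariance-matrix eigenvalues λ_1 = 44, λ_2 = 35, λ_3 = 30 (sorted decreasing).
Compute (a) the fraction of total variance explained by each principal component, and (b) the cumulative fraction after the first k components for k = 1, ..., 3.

Step 1 — total variance = trace(Sigma) = Σ λ_i = 44 + 35 + 30 = 109.

Step 2 — fraction explained by component i = λ_i / Σ λ:
  PC1: 44/109 = 0.4037
  PC2: 35/109 = 0.3211
  PC3: 30/109 = 0.2752

Step 3 — cumulative fraction after k components = (λ_1 + ... + λ_k) / Σ λ:
  k = 1: 44/109 = 0.4037
  k = 2: (44 + 35)/109 = 79/109 = 0.7248
  k = 3: (44 + 35 + 30)/109 = 109/109 = 1

Summary (fraction, with percent):

explained: PC1 0.4037 (40.37%), PC2 0.3211 (32.11%), PC3 0.2752 (27.52%);  cumulative: 0.4037, 0.7248, 1


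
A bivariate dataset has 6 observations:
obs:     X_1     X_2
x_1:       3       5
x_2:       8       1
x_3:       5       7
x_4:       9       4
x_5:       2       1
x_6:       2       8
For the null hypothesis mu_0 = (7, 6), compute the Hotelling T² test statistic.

Step 1 — sample mean vector:
  mean(X_1) = (3 + 8 + 5 + 9 + 2 + 2) / 6 = 29/6 = 4.8333
  mean(X_2) = (5 + 1 + 7 + 4 + 1 + 8) / 6 = 26/6 = 4.3333
  x̄ = (4.8333, 4.3333),  deviation x̄ - mu_0 = (4.8333, 4.3333) - (7, 6) = (-2.1667, -1.6667).

Step 2 — sample covariance matrix, S[i,j] = (1/(n-1)) · Σ_k (x_{k,i} - mean_i) · (x_{k,j} - mean_j), divisor n-1 = 5:
  S[X_1,X_1] = ((-1.8333)·(-1.8333) + (3.1667)·(3.1667) + (0.1667)·(0.1667) + (4.1667)·(4.1667) + (-2.8333)·(-2.8333) + (-2.8333)·(-2.8333)) / 5 = 46.8333/5 = 9.3667
  S[X_1,X_2] = ((-1.8333)·(0.6667) + (3.1667)·(-3.3333) + (0.1667)·(2.6667) + (4.1667)·(-0.3333) + (-2.8333)·(-3.3333) + (-2.8333)·(3.6667)) / 5 = -13.6667/5 = -2.7333
  S[X_2,X_2] = ((0.6667)·(0.6667) + (-3.3333)·(-3.3333) + (2.6667)·(2.6667) + (-0.3333)·(-0.3333) + (-3.3333)·(-3.3333) + (3.6667)·(3.6667)) / 5 = 43.3333/5 = 8.6667
  S = [[9.3667, -2.7333],
 [-2.7333, 8.6667]].

Step 3 — invert S. det(S) = 9.3667·8.6667 - (-2.7333)² = 73.7067.
  S^{-1} = (1/det) · [[d, -b], [-b, a]] = [[0.1176, 0.0371],
 [0.0371, 0.1271]].

Step 4 — quadratic form (x̄ - mu_0)^T · S^{-1} · (x̄ - mu_0):
  S^{-1} · (x̄ - mu_0) = (-0.3166, -0.2921),
  (x̄ - mu_0)^T · [...] = (-2.1667)·(-0.3166) + (-1.6667)·(-0.2921) = 1.1728.

Step 5 — scale by n: T² = 6 · 1.1728 = 7.0369.

T² ≈ 7.0369


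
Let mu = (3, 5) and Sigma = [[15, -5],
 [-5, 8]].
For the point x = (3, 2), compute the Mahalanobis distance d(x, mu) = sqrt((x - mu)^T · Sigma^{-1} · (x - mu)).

Step 1 — centre the observation: (x - mu) = (0, -3).

Step 2 — invert Sigma. det(Sigma) = 15·8 - (-5)² = 95.
  Sigma^{-1} = (1/det) · [[d, -b], [-b, a]] = [[0.0842, 0.0526],
 [0.0526, 0.1579]].

Step 3 — form the quadratic (x - mu)^T · Sigma^{-1} · (x - mu):
  Sigma^{-1} · (x - mu) = (-0.1579, -0.4737).
  (x - mu)^T · [Sigma^{-1} · (x - mu)] = (0)·(-0.1579) + (-3)·(-0.4737) = 1.4211.

Step 4 — take square root: d = √(1.4211) ≈ 1.1921.

d(x, mu) = √(1.4211) ≈ 1.1921


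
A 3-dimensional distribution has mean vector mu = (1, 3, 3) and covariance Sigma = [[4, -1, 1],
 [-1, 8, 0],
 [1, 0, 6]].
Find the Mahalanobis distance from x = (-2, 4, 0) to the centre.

Step 1 — centre the observation: (x - mu) = (-3, 1, -3).

Step 2 — invert Sigma (cofactor / det for 3×3, or solve directly):
  Sigma^{-1} = [[0.2697, 0.0337, -0.0449],
 [0.0337, 0.1292, -0.0056],
 [-0.0449, -0.0056, 0.1742]].

Step 3 — form the quadratic (x - mu)^T · Sigma^{-1} · (x - mu):
  Sigma^{-1} · (x - mu) = (-0.6404, 0.0449, -0.3933).
  (x - mu)^T · [Sigma^{-1} · (x - mu)] = (-3)·(-0.6404) + (1)·(0.0449) + (-3)·(-0.3933) = 3.1461.

Step 4 — take square root: d = √(3.1461) ≈ 1.7737.

d(x, mu) = √(3.1461) ≈ 1.7737


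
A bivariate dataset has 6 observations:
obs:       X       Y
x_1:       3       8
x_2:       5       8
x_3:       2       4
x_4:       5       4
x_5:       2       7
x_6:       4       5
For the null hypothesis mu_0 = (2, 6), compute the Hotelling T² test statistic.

Step 1 — sample mean vector:
  mean(X) = (3 + 5 + 2 + 5 + 2 + 4) / 6 = 21/6 = 3.5
  mean(Y) = (8 + 8 + 4 + 4 + 7 + 5) / 6 = 36/6 = 6
  x̄ = (3.5, 6),  deviation x̄ - mu_0 = (3.5, 6) - (2, 6) = (1.5, 0).

Step 2 — sample covariance matrix, S[i,j] = (1/(n-1)) · Σ_k (x_{k,i} - mean_i) · (x_{k,j} - mean_j), divisor n-1 = 5:
  S[X,X] = ((-0.5)·(-0.5) + (1.5)·(1.5) + (-1.5)·(-1.5) + (1.5)·(1.5) + (-1.5)·(-1.5) + (0.5)·(0.5)) / 5 = 9.5/5 = 1.9
  S[X,Y] = ((-0.5)·(2) + (1.5)·(2) + (-1.5)·(-2) + (1.5)·(-2) + (-1.5)·(1) + (0.5)·(-1)) / 5 = 0/5 = 0
  S[Y,Y] = ((2)·(2) + (2)·(2) + (-2)·(-2) + (-2)·(-2) + (1)·(1) + (-1)·(-1)) / 5 = 18/5 = 3.6
  S = [[1.9, 0],
 [0, 3.6]].

Step 3 — invert S. det(S) = 1.9·3.6 - (0)² = 6.84.
  S^{-1} = (1/det) · [[d, -b], [-b, a]] = [[0.5263, 0],
 [0, 0.2778]].

Step 4 — quadratic form (x̄ - mu_0)^T · S^{-1} · (x̄ - mu_0):
  S^{-1} · (x̄ - mu_0) = (0.7895, 0),
  (x̄ - mu_0)^T · [...] = (1.5)·(0.7895) + (0)·(0) = 1.1842.

Step 5 — scale by n: T² = 6 · 1.1842 = 7.1053.

T² ≈ 7.1053
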